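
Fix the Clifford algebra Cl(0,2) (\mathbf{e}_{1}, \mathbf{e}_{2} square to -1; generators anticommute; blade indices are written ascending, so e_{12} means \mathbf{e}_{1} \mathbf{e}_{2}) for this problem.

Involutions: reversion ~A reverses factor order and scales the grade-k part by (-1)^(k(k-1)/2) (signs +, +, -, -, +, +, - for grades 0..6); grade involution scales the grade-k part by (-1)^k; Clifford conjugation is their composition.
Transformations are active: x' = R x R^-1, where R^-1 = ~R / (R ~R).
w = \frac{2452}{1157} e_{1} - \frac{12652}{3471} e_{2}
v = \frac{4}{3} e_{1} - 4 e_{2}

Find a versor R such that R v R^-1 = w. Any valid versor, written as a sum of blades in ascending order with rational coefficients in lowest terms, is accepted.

Why this works: both vectors square to -\frac{160}{9}, so q(v) = q(w) and R = v + w = \frac{11984}{3471} e_{1} - \frac{26536}{3471} e_{2} carries v to w — its own direction survives, the complement (v - w)/2 flips.
Answer: \frac{11984}{3471} e_{1} - \frac{26536}{3471} e_{2}


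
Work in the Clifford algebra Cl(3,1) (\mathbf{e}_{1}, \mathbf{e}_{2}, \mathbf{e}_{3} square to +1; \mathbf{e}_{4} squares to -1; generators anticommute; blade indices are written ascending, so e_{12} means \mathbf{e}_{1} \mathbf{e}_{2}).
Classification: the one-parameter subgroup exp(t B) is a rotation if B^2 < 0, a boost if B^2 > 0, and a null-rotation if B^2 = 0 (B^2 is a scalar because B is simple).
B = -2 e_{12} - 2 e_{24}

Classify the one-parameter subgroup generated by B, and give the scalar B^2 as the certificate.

B^2 term by term: the squares give (-2)^2*(e_{12})^2 + (-2)^2*(e_{24})^2 = 4*(-1) + 4*(+1) = 0 (each basis 2-blade squares to minus the product of its generators' squares); cross terms between blades sharing an index anticommute and cancel. So B^2 = 0.
Answer: null-rotation, certificate B^2 = 0. No conjugation can change B^2 = 0; the sign gives the class.


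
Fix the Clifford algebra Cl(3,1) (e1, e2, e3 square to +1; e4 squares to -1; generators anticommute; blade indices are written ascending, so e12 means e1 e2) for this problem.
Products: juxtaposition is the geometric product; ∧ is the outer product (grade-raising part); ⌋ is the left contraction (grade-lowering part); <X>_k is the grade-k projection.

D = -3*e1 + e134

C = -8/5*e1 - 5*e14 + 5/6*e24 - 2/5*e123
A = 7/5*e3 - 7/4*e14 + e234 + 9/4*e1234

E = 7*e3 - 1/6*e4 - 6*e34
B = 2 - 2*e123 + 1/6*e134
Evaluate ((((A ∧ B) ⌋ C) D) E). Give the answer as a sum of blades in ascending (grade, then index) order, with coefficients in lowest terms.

step 1: 14/5*e3 - 7/2*e14 + 2*e234 + 9/2*e1234
step 2: 35/2 - 28/25*e12
step 3: -105/2*e1 - 84/25*e2 + 35/2*e134 + 28/25*e234
step 4: -105*e1 - 168/25*e2 - 4375/12*e13 - 455/4*e14 - 70/3*e23 - 182/25*e24 + 315*e134 + 504/25*e234
Answer: -105*e1 - 168/25*e2 - 4375/12*e13 - 455/4*e14 - 70/3*e23 - 182/25*e24 + 315*e134 + 504/25*e234


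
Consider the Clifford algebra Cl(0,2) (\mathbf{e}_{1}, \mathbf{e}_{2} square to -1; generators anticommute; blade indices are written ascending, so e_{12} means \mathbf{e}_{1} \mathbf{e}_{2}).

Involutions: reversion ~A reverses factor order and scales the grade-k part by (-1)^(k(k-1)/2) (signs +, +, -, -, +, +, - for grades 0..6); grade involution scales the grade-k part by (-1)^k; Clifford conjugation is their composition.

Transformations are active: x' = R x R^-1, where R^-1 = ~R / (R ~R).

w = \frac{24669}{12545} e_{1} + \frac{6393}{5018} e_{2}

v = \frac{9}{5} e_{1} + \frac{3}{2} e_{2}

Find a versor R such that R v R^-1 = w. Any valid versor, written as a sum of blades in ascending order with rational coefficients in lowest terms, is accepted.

Since q(v) = q(w) = -\frac{549}{100}, the sum R = v + w = \frac{9450}{2509} e_{1} + \frac{6960}{2509} e_{2} does the job whenever invertible.
Answer: \frac{9450}{2509} e_{1} + \frac{6960}{2509} e_{2}


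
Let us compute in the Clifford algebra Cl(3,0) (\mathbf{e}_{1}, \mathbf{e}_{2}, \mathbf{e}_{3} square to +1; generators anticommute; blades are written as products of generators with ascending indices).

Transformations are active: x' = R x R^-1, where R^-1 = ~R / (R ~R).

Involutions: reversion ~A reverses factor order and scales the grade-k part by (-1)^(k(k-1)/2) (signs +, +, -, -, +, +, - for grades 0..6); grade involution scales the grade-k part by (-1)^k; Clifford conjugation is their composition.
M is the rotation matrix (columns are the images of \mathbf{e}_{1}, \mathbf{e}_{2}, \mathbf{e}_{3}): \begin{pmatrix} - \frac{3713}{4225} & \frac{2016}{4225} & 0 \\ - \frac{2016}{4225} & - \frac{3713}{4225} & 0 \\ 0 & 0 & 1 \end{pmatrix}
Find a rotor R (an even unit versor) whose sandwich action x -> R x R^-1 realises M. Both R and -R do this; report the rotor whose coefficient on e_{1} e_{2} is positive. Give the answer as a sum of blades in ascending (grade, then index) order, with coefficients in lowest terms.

Method: write R = a + b12*e_{1} e_{2} + b13*e_{1} e_{3} + b23*e_{2} e_{3} with a^2 + b12^2 + b13^2 + b23^2 = 1 (so R^-1 = ~R). Expanding the columns R e_j ~R gives tr M = 4a^2 - 1 and, from the antisymmetric part, M21 - M12 = -4a*b12, M13 - M31 = 4a*b13, M32 - M23 = -4a*b23.
Here tr M = -\frac{3201}{4225}, so a^2 = (1 + tr M)/4 = \frac{256}{4225} and a = ±\frac{16}{65}. Taking a = \frac{16}{65}: M21 - M12 = -\frac{4032}{4225}, M13 - M31 = 0, M32 - M23 = 0, giving b12 = \frac{63}{65}, b13 = 0, b23 = 0, i.e. R = \frac{16}{65} + \frac{63}{65} e_{1} e_{2}.
Its e_{1} e_{2} coefficient is already positive.
Answer: \frac{16}{65} + \frac{63}{65} e_{1} e_{2}. Uniqueness: Spin(3) -> SO(3) maps R and -R to the same rotation of trace -\frac{3201}{4225}; fixing the sign of the e_{1} e_{2} coefficient removes the ambiguity.


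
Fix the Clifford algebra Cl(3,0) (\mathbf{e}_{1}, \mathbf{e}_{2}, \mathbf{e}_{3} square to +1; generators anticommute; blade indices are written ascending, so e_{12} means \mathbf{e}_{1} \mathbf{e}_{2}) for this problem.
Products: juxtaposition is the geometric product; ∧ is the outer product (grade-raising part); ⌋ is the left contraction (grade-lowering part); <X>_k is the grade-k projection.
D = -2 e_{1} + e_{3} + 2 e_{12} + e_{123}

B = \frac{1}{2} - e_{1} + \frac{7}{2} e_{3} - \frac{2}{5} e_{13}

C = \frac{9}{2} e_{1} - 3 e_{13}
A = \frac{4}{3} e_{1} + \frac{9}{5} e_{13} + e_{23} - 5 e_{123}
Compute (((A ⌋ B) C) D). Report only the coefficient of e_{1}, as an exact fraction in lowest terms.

step 1: -\frac{46}{75} - \frac{8}{15} e_{3}
step 2: -\frac{109}{25} e_{1} + \frac{106}{25} e_{13}
step 3: \frac{218}{25} + \frac{106}{25} e_{1} - \frac{112}{25} e_{2} + \frac{212}{25} e_{3} - \frac{109}{25} e_{13} + \frac{103}{25} e_{23}
Answer: \frac{106}{25}


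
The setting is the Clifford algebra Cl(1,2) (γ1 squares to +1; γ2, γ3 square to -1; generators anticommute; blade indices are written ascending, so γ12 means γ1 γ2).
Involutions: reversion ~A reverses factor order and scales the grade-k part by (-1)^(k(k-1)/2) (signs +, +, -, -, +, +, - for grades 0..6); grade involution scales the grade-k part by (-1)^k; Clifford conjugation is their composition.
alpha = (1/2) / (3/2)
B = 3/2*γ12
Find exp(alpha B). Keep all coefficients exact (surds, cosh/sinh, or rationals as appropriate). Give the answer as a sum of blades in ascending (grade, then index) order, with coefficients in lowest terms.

B^2 = (3/2)^2*(γ12)^2 = 9/4*(+1) = 9/4 (a basis 2-blade squares to minus the product of its generators' squares).
B^2 = 9/4 — the series telescopes hyperbolically here: l = 3/2, alpha*l = 1/2, so exp(alpha B) = cosh(1/2) + (sinh(1/2)/(3/2))*B = cosh(1/2) + (2*sinh(1/2)/3)*B.
Answer: cosh(1/2) + sinh(1/2)*γ12


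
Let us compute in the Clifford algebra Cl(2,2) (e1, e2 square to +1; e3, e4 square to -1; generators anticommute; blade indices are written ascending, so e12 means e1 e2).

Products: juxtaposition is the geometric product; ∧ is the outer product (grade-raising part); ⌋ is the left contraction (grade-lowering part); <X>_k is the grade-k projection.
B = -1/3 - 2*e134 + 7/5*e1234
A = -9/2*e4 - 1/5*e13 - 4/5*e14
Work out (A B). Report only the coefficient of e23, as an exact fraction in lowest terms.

step 1: -8/5*e3 + 19/10*e4 - 134/15*e13 + 4/15*e14 - 28/25*e23 + 7/25*e24 - 63/10*e123
Answer: -28/25


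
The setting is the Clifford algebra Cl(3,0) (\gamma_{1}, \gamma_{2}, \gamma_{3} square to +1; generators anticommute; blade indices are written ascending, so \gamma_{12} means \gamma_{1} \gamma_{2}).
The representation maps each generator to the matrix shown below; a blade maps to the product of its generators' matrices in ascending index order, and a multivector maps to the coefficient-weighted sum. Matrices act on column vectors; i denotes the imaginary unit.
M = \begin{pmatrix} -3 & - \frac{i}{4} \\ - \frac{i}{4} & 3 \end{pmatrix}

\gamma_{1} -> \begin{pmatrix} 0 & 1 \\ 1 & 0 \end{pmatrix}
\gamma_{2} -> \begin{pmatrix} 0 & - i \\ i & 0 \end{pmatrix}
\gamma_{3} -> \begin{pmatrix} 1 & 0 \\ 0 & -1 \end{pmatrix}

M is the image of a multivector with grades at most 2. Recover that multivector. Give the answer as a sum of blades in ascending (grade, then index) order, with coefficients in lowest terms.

Method: 1, rho(\gamma_{1}), rho(\gamma_{2}), rho(\gamma_{3}) form a trace-orthogonal basis of the 2x2 complex matrices (tr(X Y) = 2 if X = Y, else 0), so M = m0*1 + m1*rho(\gamma_{1}) + m2*rho(\gamma_{2}) + m3*rho(\gamma_{3}) with m0 = tr(M)/2 = 0, m1 = tr(M rho(\gamma_{1}))/2 = - \frac{i}{4}, m2 = tr(M rho(\gamma_{2}))/2 = 0, m3 = tr(M rho(\gamma_{3}))/2 = -3.
Multiplying table entries, the bivector images are rho(\gamma_{12}) = i*rho(\gamma_{3}), rho(\gamma_{13}) = -i*rho(\gamma_{2}), rho(\gamma_{23}) = i*rho(\gamma_{1}); with real blade coefficients the real parts of m0..m3 are the coefficients of 1, \gamma_{1}, \gamma_{2}, \gamma_{3} and the imaginary parts give the bivectors (\gamma_{23}: Im m1, \gamma_{13}: -Im m2, \gamma_{12}: Im m3).
Answer: -3 \gamma_{3} - \frac{1}{4} \gamma_{23}


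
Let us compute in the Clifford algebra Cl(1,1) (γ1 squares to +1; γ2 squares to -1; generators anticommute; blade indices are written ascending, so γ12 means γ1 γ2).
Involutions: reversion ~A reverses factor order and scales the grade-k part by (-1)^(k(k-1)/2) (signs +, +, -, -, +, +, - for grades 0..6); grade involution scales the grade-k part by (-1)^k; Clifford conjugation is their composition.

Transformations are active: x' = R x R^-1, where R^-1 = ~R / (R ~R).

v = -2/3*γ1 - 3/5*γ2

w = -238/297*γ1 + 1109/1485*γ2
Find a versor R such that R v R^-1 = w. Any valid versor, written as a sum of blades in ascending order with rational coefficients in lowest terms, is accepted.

Here q(v) = q(w) = 19/225; the classical choice R = v + w = -436/297*γ1 + 218/1485*γ2 then realises v -> w under the sandwich.
Answer: -436/297*γ1 + 218/1485*γ2


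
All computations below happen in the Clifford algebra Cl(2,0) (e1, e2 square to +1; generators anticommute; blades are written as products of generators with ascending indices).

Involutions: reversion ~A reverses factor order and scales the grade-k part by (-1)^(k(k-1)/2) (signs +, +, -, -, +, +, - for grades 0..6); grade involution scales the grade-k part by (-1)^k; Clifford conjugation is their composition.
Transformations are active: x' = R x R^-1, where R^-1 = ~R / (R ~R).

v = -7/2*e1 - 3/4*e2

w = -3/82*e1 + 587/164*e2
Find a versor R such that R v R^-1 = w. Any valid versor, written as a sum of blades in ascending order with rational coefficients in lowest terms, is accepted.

Take R = v + w = -145/41*e1 + 116/41*e2. Because q(v) = q(w) = 205/16, conjugation by R sends v exactly to w.
Answer: -145/41*e1 + 116/41*e2


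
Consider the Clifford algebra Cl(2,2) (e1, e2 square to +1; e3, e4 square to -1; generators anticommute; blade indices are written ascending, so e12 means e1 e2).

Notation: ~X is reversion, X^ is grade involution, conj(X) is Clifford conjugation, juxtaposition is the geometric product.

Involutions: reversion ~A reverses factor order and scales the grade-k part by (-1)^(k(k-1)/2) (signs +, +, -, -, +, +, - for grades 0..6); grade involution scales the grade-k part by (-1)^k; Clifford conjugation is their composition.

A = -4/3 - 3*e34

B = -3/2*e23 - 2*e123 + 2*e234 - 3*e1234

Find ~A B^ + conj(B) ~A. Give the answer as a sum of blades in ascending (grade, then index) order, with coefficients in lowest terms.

first term: 6*e2 + 9*e12 + 2*e23 - 9/2*e24 - 8/3*e123 + 6*e124 + 8/3*e234 + 4*e1234
second term: -6*e2 + 9*e12 - 2*e23 - 9/2*e24 + 8/3*e123 + 6*e124 - 8/3*e234 + 4*e1234
Answer: 18*e12 - 9*e24 + 12*e124 + 8*e1234


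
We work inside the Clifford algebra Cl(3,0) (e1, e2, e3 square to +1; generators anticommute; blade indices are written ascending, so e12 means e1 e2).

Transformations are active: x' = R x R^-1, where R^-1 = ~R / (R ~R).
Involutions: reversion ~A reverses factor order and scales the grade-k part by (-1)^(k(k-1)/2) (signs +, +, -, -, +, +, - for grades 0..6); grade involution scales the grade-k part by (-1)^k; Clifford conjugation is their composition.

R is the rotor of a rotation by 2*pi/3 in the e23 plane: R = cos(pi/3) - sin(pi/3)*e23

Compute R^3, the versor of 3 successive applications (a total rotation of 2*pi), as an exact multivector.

Because a rotor carries half the rotation angle, composing 3 copies of this e23-plane rotor multiplies the phase: 3*(pi/3) = pi, hence R^3 = cos(pi) - sin(pi)*e23.
cos(pi) = -1 and sin(pi) = 0, so R^3 = -1. The total rotation 2*pi is 1 full turn, so every vector returns to itself, yet the rotor is -1, on the OTHER sheet of the double cover (an odd number of 2*pi turns).
Answer: -1


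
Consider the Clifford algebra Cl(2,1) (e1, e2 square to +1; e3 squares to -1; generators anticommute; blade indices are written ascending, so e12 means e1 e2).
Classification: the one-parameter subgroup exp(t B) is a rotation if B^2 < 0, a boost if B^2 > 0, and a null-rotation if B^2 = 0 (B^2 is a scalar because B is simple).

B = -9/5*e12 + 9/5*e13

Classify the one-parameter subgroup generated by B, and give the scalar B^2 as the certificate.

B^2 term by term: the squares give (-9/5)^2*(e12)^2 + (9/5)^2*(e13)^2 = 81/25*(-1) + 81/25*(+1) = 0 (each basis 2-blade squares to minus the product of its generators' squares); cross terms between blades sharing an index anticommute and cancel. So B^2 = 0.
Answer: null-rotation, certificate B^2 = 0. Because 0 is invariant under every versor sandwich, the classification follows from its sign alone.


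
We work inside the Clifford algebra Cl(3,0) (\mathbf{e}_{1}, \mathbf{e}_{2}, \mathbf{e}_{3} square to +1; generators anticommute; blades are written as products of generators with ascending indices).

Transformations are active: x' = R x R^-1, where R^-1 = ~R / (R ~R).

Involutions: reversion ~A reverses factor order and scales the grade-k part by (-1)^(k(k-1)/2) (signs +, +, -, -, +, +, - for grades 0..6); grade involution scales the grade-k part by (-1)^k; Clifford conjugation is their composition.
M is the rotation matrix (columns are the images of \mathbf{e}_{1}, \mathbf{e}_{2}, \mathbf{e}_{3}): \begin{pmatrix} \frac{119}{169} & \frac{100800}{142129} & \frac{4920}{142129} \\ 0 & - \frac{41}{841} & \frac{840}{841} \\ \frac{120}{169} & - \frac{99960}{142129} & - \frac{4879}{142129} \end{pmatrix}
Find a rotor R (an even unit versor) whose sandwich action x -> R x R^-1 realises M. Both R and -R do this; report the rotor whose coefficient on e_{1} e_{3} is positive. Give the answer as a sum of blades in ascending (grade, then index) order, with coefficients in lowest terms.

Method: write R = a + b12*e_{1} e_{2} + b13*e_{1} e_{3} + b23*e_{2} e_{3} with a^2 + b12^2 + b13^2 + b23^2 = 1 (so R^-1 = ~R). Expanding the columns R e_j ~R gives tr M = 4a^2 - 1 and, from the antisymmetric part, M21 - M12 = -4a*b12, M13 - M31 = 4a*b13, M32 - M23 = -4a*b23.
Here tr M = \frac{88271}{142129}, so a^2 = (1 + tr M)/4 = \frac{57600}{142129} and a = ±\frac{240}{377}. Taking a = \frac{240}{377}: M21 - M12 = -\frac{100800}{142129}, M13 - M31 = -\frac{96000}{142129}, M32 - M23 = -\frac{241920}{142129}, giving b12 = \frac{105}{377}, b13 = -\frac{100}{377}, b23 = \frac{252}{377}, i.e. R = \frac{240}{377} + \frac{105}{377} e_{1} e_{2} - \frac{100}{377} e_{1} e_{3} + \frac{252}{377} e_{2} e_{3}.
Its e_{1} e_{3} coefficient is negative, so report the other preimage -R.
Answer: -\frac{240}{377} - \frac{105}{377} e_{1} e_{2} + \frac{100}{377} e_{1} e_{3} - \frac{252}{377} e_{2} e_{3}. Recall the cover is two-to-one: with M of trace \frac{88271}{142129}, both preimages act alike, and the stated e_{1} e_{3} sign chooses the sheet.


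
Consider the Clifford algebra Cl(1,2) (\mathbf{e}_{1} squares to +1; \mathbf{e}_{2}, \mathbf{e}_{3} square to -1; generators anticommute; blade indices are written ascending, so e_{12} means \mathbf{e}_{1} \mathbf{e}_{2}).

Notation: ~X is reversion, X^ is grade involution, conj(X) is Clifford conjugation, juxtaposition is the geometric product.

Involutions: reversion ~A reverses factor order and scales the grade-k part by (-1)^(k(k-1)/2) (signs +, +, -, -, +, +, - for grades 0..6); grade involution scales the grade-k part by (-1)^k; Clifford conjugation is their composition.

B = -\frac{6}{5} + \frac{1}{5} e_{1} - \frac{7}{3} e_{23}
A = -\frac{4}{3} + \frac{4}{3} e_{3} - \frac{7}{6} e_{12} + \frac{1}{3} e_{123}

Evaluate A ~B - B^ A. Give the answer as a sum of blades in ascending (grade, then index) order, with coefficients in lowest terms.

first term: \frac{8}{5} - \frac{47}{45} e_{1} + \frac{301}{90} e_{2} - \frac{8}{5} e_{3} + \frac{7}{5} e_{12} + \frac{221}{90} e_{13} - \frac{137}{45} e_{23} - \frac{2}{5} e_{123}
second term: \frac{8}{5} + \frac{47}{45} e_{1} + \frac{301}{90} e_{2} - \frac{8}{5} e_{3} + \frac{7}{5} e_{12} + \frac{221}{90} e_{13} + \frac{137}{45} e_{23} - \frac{2}{5} e_{123}
Answer: -\frac{94}{45} e_{1} - \frac{274}{45} e_{23}


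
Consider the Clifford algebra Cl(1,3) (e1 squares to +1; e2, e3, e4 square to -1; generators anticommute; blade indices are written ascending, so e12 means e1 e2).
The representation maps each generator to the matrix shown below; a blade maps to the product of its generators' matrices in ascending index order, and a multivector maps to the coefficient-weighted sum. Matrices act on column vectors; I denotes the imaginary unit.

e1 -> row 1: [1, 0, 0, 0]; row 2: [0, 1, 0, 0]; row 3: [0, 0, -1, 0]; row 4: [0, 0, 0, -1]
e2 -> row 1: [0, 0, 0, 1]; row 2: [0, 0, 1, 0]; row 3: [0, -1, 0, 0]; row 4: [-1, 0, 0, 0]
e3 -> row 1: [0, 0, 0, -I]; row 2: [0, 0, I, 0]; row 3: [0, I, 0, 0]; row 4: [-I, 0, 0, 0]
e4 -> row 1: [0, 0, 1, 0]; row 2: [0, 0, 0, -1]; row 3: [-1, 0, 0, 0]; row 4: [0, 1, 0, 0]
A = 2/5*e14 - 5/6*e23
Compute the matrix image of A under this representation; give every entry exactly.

Bivector images (products of the table entries): rho(e14) = rho(e1)rho(e4) = row 1: [0, 0, 1, 0]; row 2: [0, 0, 0, -1]; row 3: [1, 0, 0, 0]; row 4: [0, -1, 0, 0]; rho(e23) = rho(e2)rho(e3) = row 1: [-I, 0, 0, 0]; row 2: [0, I, 0, 0]; row 3: [0, 0, -I, 0]; row 4: [0, 0, 0, I].
M = (2/5)*rho(e14) + (-5/6)*rho(e23), summed entrywise:
Answer: row 1: [5*I/6, 0, 2/5, 0]; row 2: [0, -5*I/6, 0, -2/5]; row 3: [2/5, 0, 5*I/6, 0]; row 4: [0, -2/5, 0, -5*I/6]


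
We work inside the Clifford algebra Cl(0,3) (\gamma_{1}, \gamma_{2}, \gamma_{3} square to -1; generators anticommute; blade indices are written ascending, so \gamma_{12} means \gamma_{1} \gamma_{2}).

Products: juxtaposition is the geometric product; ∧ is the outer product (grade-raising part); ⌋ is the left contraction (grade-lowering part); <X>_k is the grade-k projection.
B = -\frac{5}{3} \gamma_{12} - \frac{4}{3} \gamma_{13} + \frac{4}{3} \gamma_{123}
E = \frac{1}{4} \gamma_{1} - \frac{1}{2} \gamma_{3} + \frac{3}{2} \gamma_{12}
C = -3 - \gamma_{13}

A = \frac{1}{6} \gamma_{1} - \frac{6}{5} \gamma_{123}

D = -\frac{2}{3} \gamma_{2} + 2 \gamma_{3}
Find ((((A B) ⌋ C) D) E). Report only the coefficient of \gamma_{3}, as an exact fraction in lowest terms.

step 1: -\frac{8}{5} + \frac{169}{90} \gamma_{2} - \frac{16}{9} \gamma_{3} - \frac{2}{9} \gamma_{23}
step 2: \frac{24}{5} + \frac{16}{9} \gamma_{1} + \frac{8}{5} \gamma_{13}
step 3: -\frac{16}{5} \gamma_{1} - \frac{16}{5} \gamma_{2} + \frac{48}{5} \gamma_{3} - \frac{32}{27} \gamma_{12} + \frac{32}{9} \gamma_{13} + \frac{16}{15} \gamma_{123}
step 4: \frac{332}{45} - \frac{136}{45} \gamma_{1} + \frac{608}{135} \gamma_{2} - \frac{32}{45} \gamma_{3} + \frac{4}{3} \gamma_{12} - \frac{4}{5} \gamma_{13} - 4 \gamma_{23} + \frac{2024}{135} \gamma_{123}
Answer: -\frac{32}{45}


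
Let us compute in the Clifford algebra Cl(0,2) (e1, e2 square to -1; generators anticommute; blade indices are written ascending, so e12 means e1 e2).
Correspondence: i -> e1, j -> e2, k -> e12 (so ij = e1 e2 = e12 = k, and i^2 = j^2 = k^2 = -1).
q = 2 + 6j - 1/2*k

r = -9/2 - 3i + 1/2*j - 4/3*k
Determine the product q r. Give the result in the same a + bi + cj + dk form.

In blades: q = 2 + 6*e2 - 1/2*e12, r = -9/2 - 3*e1 + 1/2*e2 - 4/3*e12.
Distribute q over r term by term (generator squares from the signature, products reordered to ascending indices): (2)*r = -9 - 6*e1 + e2 - 8/3*e12; (6*e2)*r = -3 - 8*e1 - 27*e2 + 18*e12; (-1/2*e12)*r = -2/3 + 1/4*e1 + 3/2*e2 + 9/4*e12.
Sum: -38/3 - 55/4*e1 - 49/2*e2 + 211/12*e12; translating back through the correspondence:
Answer: -38/3 - 55/4*i - 49/2*j + 211/12*k


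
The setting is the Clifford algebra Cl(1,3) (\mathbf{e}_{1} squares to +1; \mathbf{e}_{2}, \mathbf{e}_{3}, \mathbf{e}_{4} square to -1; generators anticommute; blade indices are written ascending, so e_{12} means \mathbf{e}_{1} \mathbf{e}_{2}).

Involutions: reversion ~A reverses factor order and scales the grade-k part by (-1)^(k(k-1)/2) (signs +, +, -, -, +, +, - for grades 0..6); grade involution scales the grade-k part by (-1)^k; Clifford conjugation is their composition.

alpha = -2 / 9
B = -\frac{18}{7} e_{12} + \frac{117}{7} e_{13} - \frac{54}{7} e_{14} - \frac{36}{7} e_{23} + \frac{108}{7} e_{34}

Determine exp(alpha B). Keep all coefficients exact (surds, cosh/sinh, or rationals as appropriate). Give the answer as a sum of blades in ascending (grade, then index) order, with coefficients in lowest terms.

B^2 term by term: the squares give (-\frac{18}{7})^2*(e_{12})^2 + (\frac{117}{7})^2*(e_{13})^2 + (-\frac{54}{7})^2*(e_{14})^2 + (-\frac{36}{7})^2*(e_{23})^2 + (\frac{108}{7})^2*(e_{34})^2 = \frac{324}{49}*(+1) + \frac{13689}{49}*(+1) + \frac{2916}{49}*(+1) + \frac{1296}{49}*(-1) + \frac{11664}{49}*(-1) = 81 (each basis 2-blade squares to minus the product of its generators' squares); cross terms between blades sharing an index anticommute and cancel; the commuting (index-disjoint) pairs give grade-4 terms 2*c*c'*(blade product), which cancel blade by blade — e_{1234}: -\frac{3888}{49} + \frac{3888}{49} = 0 — confirming B is simple. So B^2 = 81.
B^2 = 81 — hyperbolic case — the even/odd split gives cosh and sinh: l = 9, alpha*l = -2, so exp(alpha B) = cosh(-2) + (sinh(-2)/9)*B = \cosh{\left(2 \right)} + (- \frac{\sinh{\left(2 \right)}}{9})*B.
Answer: \cosh{\left(2 \right)} + \frac{2 \sinh{\left(2 \right)}}{7} e_{12} - \frac{13 \sinh{\left(2 \right)}}{7} e_{13} + \frac{6 \sinh{\left(2 \right)}}{7} e_{14} + \frac{4 \sinh{\left(2 \right)}}{7} e_{23} - \frac{12 \sinh{\left(2 \right)}}{7} e_{34}


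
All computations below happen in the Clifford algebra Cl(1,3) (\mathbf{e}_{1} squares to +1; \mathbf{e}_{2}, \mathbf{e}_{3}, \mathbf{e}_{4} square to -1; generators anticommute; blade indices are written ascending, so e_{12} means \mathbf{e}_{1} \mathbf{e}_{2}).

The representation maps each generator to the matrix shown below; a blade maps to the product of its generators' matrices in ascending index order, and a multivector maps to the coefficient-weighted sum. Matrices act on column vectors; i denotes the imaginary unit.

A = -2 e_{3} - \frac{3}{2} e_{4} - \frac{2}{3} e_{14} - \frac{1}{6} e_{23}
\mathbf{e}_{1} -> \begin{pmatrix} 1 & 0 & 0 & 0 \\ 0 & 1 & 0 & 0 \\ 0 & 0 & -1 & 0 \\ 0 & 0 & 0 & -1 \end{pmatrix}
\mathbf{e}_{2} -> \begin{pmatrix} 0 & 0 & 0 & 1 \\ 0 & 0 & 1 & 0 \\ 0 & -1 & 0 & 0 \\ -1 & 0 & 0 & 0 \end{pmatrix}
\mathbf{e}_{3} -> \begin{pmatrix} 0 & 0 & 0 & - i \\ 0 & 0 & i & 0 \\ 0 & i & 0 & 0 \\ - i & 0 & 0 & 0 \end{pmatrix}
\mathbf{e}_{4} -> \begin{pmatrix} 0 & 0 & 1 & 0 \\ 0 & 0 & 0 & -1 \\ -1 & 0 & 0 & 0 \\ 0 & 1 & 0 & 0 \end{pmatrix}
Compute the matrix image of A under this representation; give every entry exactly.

Bivector images (products of the table entries): rho(e_{14}) = rho(\mathbf{e}_{1})rho(\mathbf{e}_{4}) = \begin{pmatrix} 0 & 0 & 1 & 0 \\ 0 & 0 & 0 & -1 \\ 1 & 0 & 0 & 0 \\ 0 & -1 & 0 & 0 \end{pmatrix}; rho(e_{23}) = rho(\mathbf{e}_{2})rho(\mathbf{e}_{3}) = \begin{pmatrix} - i & 0 & 0 & 0 \\ 0 & i & 0 & 0 \\ 0 & 0 & - i & 0 \\ 0 & 0 & 0 & i \end{pmatrix}.
M = (-2)*rho(e_{3}) + (-\frac{3}{2})*rho(e_{4}) + (-\frac{2}{3})*rho(e_{14}) + (-\frac{1}{6})*rho(e_{23}), summed entrywise:
Answer: \begin{pmatrix} \frac{i}{6} & 0 & - \frac{13}{6} & 2 i \\ 0 & - \frac{i}{6} & - 2 i & \frac{13}{6} \\ \frac{5}{6} & - 2 i & \frac{i}{6} & 0 \\ 2 i & - \frac{5}{6} & 0 & - \frac{i}{6} \end{pmatrix}


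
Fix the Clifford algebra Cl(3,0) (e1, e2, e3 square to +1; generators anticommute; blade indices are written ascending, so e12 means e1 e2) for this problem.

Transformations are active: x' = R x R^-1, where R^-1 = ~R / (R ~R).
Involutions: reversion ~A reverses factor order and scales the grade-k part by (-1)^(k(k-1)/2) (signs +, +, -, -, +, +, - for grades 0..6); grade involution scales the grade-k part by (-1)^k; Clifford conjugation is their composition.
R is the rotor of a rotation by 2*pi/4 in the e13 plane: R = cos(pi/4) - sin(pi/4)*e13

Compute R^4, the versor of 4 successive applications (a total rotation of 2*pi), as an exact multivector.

Rotor phase runs at HALF the rotation angle; powers of one rotor simply add phase, so after 4 steps in e13 the phase is 4*pi/4 = pi and R^4 = cos(pi) - sin(pi)*e13.
cos(pi) = -1 and sin(pi) = 0, so R^4 = -1. The total rotation 2*pi is 1 full turn, so every vector returns to itself, yet the rotor is -1, on the OTHER sheet of the double cover (an odd number of 2*pi turns).
Answer: -1


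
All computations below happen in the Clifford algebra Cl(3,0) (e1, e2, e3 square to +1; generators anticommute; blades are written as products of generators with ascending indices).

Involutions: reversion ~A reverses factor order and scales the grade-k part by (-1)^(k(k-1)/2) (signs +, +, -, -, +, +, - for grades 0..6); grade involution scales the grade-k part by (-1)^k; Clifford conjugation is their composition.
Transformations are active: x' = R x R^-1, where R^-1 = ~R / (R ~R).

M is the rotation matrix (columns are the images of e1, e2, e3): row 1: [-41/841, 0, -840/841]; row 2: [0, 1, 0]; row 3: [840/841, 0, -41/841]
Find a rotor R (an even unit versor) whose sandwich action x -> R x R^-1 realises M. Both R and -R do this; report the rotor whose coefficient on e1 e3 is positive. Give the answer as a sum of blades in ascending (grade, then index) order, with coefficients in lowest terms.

Method: write R = a + b12*e1 e2 + b13*e1 e3 + b23*e2 e3 with a^2 + b12^2 + b13^2 + b23^2 = 1 (so R^-1 = ~R). Expanding the columns R e_j ~R gives tr M = 4a^2 - 1 and, from the antisymmetric part, M21 - M12 = -4a*b12, M13 - M31 = 4a*b13, M32 - M23 = -4a*b23.
Here tr M = 759/841, so a^2 = (1 + tr M)/4 = 400/841 and a = ±20/29. Taking a = 20/29: M21 - M12 = 0, M13 - M31 = -1680/841, M32 - M23 = 0, giving b12 = 0, b13 = -21/29, b23 = 0, i.e. R = 20/29 - 21/29*e1 e3.
Its e1 e3 coefficient is negative, so report the other preimage -R.
Answer: -20/29 + 21/29*e1 e3. Key observation: the double cover Spin(3) -> SO(3) sends R and -R to the same matrix (trace 759/841 here), so the stated sign of the e1 e3 coefficient is what selects one sheet.


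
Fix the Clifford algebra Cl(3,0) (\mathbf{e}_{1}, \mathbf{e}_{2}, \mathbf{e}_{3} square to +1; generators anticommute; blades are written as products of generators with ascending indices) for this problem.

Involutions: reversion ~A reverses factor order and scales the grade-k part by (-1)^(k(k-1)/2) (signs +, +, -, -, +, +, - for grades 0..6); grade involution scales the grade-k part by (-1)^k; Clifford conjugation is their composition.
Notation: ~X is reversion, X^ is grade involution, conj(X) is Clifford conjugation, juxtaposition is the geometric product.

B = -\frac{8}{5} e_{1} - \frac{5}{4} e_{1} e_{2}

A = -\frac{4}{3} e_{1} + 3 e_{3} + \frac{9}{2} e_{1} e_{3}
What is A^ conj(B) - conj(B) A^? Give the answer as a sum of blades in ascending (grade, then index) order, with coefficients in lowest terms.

first term: \frac{32}{15} + \frac{5}{3} e_{2} - \frac{36}{5} e_{3} + \frac{24}{5} e_{1} e_{3} + \frac{45}{8} e_{2} e_{3} - \frac{15}{4} e_{1} e_{2} e_{3}
second term: \frac{32}{15} - \frac{5}{3} e_{2} + \frac{36}{5} e_{3} - \frac{24}{5} e_{1} e_{3} - \frac{45}{8} e_{2} e_{3} - \frac{15}{4} e_{1} e_{2} e_{3}
Answer: \frac{10}{3} e_{2} - \frac{72}{5} e_{3} + \frac{48}{5} e_{1} e_{3} + \frac{45}{4} e_{2} e_{3}


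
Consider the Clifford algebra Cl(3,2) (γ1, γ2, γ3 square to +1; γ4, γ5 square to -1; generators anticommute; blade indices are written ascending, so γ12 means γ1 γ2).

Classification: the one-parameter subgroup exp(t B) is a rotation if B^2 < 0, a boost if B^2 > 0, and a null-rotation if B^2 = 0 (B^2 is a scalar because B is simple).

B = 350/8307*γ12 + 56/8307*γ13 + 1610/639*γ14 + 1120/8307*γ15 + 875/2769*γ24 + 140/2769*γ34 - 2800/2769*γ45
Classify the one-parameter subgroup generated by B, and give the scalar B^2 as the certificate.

B^2 term by term: the squares give (350/8307)^2*(γ12)^2 + (56/8307)^2*(γ13)^2 + (1610/639)^2*(γ14)^2 + (1120/8307)^2*(γ15)^2 + (875/2769)^2*(γ24)^2 + (140/2769)^2*(γ34)^2 + (-2800/2769)^2*(γ45)^2 = 122500/69006249*(-1) + 3136/69006249*(-1) + 2592100/408321*(+1) + 1254400/69006249*(+1) + 765625/7667361*(+1) + 19600/7667361*(+1) + 7840000/7667361*(-1) = 49/9 (each basis 2-blade squares to minus the product of its generators' squares); cross terms between blades sharing an index anticommute and cancel; the commuting (index-disjoint) pairs give grade-4 terms 2*c*c'*(blade product), which cancel blade by blade — γ1234: 98000/23002083 - 98000/23002083 = 0; γ1245: -1960000/23002083 + 1960000/23002083 = 0; γ1345: -313600/23002083 + 313600/23002083 = 0 — confirming B is simple. So B^2 = 49/9.
Answer: boost, certificate B^2 = 49/9. Why this suffices: the scalar 49/9 survives any versor conjugation, so its sign alone determines the class however B is presented.


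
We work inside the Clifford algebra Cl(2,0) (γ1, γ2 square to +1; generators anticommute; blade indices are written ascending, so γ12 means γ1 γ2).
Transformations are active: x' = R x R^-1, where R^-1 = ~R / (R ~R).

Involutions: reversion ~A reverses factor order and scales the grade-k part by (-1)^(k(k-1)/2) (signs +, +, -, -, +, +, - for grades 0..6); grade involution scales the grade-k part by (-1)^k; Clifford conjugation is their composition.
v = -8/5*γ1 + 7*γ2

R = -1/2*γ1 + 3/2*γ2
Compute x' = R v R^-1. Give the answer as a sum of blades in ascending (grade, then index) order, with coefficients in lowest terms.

~R = -1/2*γ1 + 3/2*γ2, and R ~R = 5/2, so R^-1 = ~R / (5/2).
R v = 113/10 - 11/10*γ12
Answer: -73/25*γ1 + 164/25*γ2


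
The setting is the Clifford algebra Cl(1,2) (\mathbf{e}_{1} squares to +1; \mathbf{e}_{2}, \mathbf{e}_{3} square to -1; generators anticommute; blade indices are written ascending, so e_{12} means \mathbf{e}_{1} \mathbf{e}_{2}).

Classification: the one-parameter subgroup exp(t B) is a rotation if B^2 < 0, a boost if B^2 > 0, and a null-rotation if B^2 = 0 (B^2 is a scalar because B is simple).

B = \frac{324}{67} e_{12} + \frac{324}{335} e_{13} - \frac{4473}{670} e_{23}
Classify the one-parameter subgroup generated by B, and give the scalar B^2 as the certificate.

B^2 term by term: the squares give (\frac{324}{67})^2*(e_{12})^2 + (\frac{324}{335})^2*(e_{13})^2 + (-\frac{4473}{670})^2*(e_{23})^2 = \frac{104976}{4489}*(+1) + \frac{104976}{112225}*(+1) + \frac{20007729}{448900}*(-1) = -\frac{81}{4} (each basis 2-blade squares to minus the product of its generators' squares); cross terms between blades sharing an index anticommute and cancel. So B^2 = -\frac{81}{4}.
Answer: rotation, certificate B^2 = -\frac{81}{4}. No conjugation can change B^2 = -\frac{81}{4}; the sign gives the class.


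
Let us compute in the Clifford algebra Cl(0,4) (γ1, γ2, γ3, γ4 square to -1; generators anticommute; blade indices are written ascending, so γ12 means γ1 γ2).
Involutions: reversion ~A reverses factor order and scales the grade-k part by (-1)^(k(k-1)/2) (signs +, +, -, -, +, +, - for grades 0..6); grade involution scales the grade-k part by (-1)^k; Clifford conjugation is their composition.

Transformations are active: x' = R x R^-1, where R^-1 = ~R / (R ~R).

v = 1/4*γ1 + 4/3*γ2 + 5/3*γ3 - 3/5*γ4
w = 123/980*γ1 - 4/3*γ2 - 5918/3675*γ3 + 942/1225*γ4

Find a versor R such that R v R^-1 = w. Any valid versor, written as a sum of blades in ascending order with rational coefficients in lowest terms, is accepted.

Equal squares first: v^2 = w^2 = -17921/3600. Then v + w = 92/245*γ1 + 69/1225*γ3 + 207/1225*γ4 is a versor taking v to w, provided it is invertible.
Answer: 92/245*γ1 + 69/1225*γ3 + 207/1225*γ4


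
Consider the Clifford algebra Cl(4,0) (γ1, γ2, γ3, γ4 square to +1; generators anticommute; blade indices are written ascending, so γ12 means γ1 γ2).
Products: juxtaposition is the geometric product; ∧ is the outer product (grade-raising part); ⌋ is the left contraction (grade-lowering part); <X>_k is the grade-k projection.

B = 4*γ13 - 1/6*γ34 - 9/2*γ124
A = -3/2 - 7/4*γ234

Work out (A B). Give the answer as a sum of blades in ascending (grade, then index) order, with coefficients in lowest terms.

step 1: -7/24*γ2 - 111/8*γ13 + 1/4*γ34 - 1/4*γ124
Answer: -7/24*γ2 - 111/8*γ13 + 1/4*γ34 - 1/4*γ124


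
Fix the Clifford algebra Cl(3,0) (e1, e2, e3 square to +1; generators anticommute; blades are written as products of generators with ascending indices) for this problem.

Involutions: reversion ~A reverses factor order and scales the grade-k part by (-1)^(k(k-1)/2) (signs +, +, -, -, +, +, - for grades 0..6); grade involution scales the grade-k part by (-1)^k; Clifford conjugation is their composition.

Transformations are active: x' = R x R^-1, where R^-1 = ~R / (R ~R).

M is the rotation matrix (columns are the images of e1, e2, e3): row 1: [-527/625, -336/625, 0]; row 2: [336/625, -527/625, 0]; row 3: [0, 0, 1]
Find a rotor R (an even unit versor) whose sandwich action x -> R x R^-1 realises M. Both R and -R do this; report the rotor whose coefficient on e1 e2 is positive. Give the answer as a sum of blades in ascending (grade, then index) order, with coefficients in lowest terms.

Method: write R = a + b12*e1 e2 + b13*e1 e3 + b23*e2 e3 with a^2 + b12^2 + b13^2 + b23^2 = 1 (so R^-1 = ~R). Expanding the columns R e_j ~R gives tr M = 4a^2 - 1 and, from the antisymmetric part, M21 - M12 = -4a*b12, M13 - M31 = 4a*b13, M32 - M23 = -4a*b23.
Here tr M = -429/625, so a^2 = (1 + tr M)/4 = 49/625 and a = ±7/25. Taking a = 7/25: M21 - M12 = 672/625, M13 - M31 = 0, M32 - M23 = 0, giving b12 = -24/25, b13 = 0, b23 = 0, i.e. R = 7/25 - 24/25*e1 e2.
Its e1 e2 coefficient is negative, so report the other preimage -R.
Answer: -7/25 + 24/25*e1 e2. Note: both R and -R realise this M (trace -429/625); the covering map identifies them, and the e1 e2-coefficient sign is the tie-breaker.


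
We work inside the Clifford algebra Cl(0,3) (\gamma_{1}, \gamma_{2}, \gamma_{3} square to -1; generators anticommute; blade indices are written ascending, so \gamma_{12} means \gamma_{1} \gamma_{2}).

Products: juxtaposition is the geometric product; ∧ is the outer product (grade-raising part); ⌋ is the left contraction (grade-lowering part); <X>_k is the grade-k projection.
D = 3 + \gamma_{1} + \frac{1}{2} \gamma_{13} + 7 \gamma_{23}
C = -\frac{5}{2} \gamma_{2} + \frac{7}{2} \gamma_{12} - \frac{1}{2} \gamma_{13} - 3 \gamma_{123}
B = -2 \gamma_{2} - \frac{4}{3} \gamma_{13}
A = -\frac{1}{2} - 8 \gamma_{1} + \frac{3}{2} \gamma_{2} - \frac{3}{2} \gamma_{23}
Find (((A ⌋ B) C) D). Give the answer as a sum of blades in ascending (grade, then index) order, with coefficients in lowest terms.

step 1: 3 + \gamma_{2} - \frac{32}{3} \gamma_{3} + \frac{2}{3} \gamma_{13}
step 2: \frac{17}{6} + \frac{53}{6} \gamma_{1} - \frac{19}{2} \gamma_{2} - \frac{43}{2} \gamma_{12} - \frac{9}{2} \gamma_{13} - 29 \gamma_{23} - \frac{265}{6} \gamma_{123}
step 3: \frac{2459}{12} + \frac{677}{2} \gamma_{1} - \frac{865}{12} \gamma_{2} + \frac{691}{12} \gamma_{3} - 72 \gamma_{12} + \frac{1661}{12} \gamma_{13} - \frac{135}{4} \gamma_{23} - \frac{1139}{12} \gamma_{123}
Answer: \frac{2459}{12} + \frac{677}{2} \gamma_{1} - \frac{865}{12} \gamma_{2} + \frac{691}{12} \gamma_{3} - 72 \gamma_{12} + \frac{1661}{12} \gamma_{13} - \frac{135}{4} \gamma_{23} - \frac{1139}{12} \gamma_{123}


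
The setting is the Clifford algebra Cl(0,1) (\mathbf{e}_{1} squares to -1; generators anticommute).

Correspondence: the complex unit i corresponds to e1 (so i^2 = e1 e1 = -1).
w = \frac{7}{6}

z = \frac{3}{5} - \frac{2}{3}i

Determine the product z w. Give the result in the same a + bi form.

In blades: z = \frac{3}{5} - \frac{2}{3} e_{1}, w = \frac{7}{6}.
Distribute z over w term by term (generator squares from the signature, products reordered to ascending indices): (\frac{3}{5})*w = \frac{7}{10}; (-\frac{2}{3} e_{1})*w = -\frac{7}{9} e_{1}.
Sum: \frac{7}{10} - \frac{7}{9} e_{1}; translating back through the correspondence:
Answer: \frac{7}{10} - \frac{7}{9}i


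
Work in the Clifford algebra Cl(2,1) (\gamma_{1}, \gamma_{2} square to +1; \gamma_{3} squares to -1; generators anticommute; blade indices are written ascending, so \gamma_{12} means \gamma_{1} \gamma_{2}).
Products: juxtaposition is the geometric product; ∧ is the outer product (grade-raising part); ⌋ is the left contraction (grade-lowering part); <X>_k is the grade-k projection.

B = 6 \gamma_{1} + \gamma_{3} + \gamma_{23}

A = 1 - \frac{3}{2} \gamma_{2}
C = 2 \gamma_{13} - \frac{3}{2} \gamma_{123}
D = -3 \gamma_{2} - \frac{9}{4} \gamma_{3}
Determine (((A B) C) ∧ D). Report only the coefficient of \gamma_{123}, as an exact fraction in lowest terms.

step 1: 6 \gamma_{1} - \frac{1}{2} \gamma_{3} + 9 \gamma_{12} - \frac{1}{2} \gamma_{23}
step 2: -\frac{1}{4} \gamma_{1} + \frac{51}{2} \gamma_{3} + \frac{1}{4} \gamma_{12} - 27 \gamma_{23}
step 3: \frac{3}{4} \gamma_{12} + \frac{9}{16} \gamma_{13} + \frac{153}{2} \gamma_{23} - \frac{9}{16} \gamma_{123}
Answer: -\frac{9}{16}


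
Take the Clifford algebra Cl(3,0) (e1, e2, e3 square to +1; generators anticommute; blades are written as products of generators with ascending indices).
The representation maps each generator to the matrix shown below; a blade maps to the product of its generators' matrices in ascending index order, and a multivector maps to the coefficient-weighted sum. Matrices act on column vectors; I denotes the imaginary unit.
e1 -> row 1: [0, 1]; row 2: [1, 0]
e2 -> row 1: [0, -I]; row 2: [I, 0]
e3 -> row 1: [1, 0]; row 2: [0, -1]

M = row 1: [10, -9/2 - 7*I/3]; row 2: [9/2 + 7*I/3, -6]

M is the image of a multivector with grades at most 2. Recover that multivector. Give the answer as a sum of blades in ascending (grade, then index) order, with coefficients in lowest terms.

Method: 1, rho(e1), rho(e2), rho(e3) form a trace-orthogonal basis of the 2x2 complex matrices (tr(X Y) = 2 if X = Y, else 0), so M = m0*1 + m1*rho(e1) + m2*rho(e2) + m3*rho(e3) with m0 = tr(M)/2 = 2, m1 = tr(M rho(e1))/2 = 0, m2 = tr(M rho(e2))/2 = 7/3 - 9*I/2, m3 = tr(M rho(e3))/2 = 8.
Multiplying table entries, the bivector images are rho(e1 e2) = I*rho(e3), rho(e1 e3) = -I*rho(e2), rho(e2 e3) = I*rho(e1); with real blade coefficients the real parts of m0..m3 are the coefficients of 1, e1, e2, e3 and the imaginary parts give the bivectors (e2 e3: Im m1, e1 e3: -Im m2, e1 e2: Im m3).
Answer: 2 + 7/3*e2 + 8*e3 + 9/2*e1 e3


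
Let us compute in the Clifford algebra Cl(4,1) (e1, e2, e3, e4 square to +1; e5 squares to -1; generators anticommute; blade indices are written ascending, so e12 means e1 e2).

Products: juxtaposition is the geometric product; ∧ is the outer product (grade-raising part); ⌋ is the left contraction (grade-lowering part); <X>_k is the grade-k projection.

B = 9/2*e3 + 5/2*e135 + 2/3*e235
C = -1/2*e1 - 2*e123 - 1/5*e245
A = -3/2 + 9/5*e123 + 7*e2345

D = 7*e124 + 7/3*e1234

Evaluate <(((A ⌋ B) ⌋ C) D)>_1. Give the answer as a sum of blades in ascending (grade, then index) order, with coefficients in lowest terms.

step 1: -27/4*e3 - 15/4*e135 - e235
step 2: 27/2*e12
step 3: -189/2*e4 - 63/2*e34
step 4: -189/2*e4
Answer: -189/2*e4
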